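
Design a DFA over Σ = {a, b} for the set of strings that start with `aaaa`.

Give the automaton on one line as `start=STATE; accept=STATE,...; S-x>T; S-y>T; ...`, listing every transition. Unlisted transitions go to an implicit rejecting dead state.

start=q0; accept=q4; q0-a>q1; q0-b>q5; q1-a>q2; q1-b>q5; q2-a>q3; q2-b>q5; q3-a>q4; q3-b>q5; q4-a>q4; q4-b>q4; q5-a>q5; q5-b>q5

Walk along `aaaa` while the input agrees: from q0 take `a` to q1, and so on. Any deviation drops to the rejecting sink q5. Once q4 is reached the prefix is confirmed and every continuation is accepted.
With 6 states:
        a   b  
>  q0   q1  q5 
   q1   q2  q5 
   q2   q3  q5 
   q3   q4  q5 
 * q4   q4  q4 
   q5   q5  q5 
(> = start, * = accepting)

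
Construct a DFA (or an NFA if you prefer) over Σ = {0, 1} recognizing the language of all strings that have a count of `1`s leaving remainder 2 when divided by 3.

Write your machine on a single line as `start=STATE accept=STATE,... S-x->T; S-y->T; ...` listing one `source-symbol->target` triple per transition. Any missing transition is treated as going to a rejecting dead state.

Keep the running count of `1`s modulo 3: each `1` advances along the cycle s0 → s1 → s2 → s0 while other symbols loop. Accept at s2.
3 states suffice.
        0   1  
>  s0   s0  s1 
   s1   s1  s2 
 * s2   s2  s0 
(> = start, * = accepting)

start=s0; accept=s2; s0-0->s0; s0-1->s1; s1-0->s1; s1-1->s2; s2-0->s2; s2-1->s0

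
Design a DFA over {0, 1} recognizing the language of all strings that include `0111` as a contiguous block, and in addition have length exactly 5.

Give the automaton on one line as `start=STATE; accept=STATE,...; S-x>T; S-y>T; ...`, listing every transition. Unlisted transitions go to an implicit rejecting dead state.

start=s0; accept=s10; s0-0>s1; s0-1>s2; s1-0>s3; s1-1>s4; s2-0>s3; s2-1>s5; s3-0>s5; s3-1>s6; s4-0>s5; s4-1>s7; s5-0>s5; s5-1>s5; s6-0>s5; s6-1>s8; s7-0>s5; s7-1>s9; s8-0>s5; s8-1>s10; s9-0>s10; s9-1>s10; s10-0>s5; s10-1>s5

Handle the two conditions separately and then intersect. One (5 states) tracks whether and how much of `0111` has been seen; the other (7 states) tracks the input length, saturating at 6. Each combined state is a pair, one component from each; accept when both components accept. Equivalent product states are then merged.
          0    1  
>  s0     s1   s2 
   s1     s3   s4 
   s2     s3   s5 
   s3     s5   s6 
   s4     s5   s7 
   s5     s5   s5 
   s6     s5   s8 
   s7     s5   s9 
   s8     s5  s10 
   s9    s10  s10 
 * s10    s5   s5 
(> = start, * = accepting)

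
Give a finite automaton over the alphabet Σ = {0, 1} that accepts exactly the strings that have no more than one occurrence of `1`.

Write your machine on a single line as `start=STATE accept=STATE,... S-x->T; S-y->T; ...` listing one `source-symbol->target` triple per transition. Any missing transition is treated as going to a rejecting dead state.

start=q0; accept=q0,q1; q0-0->q0; q0-1->q1; q1-0->q1; q1-1->q2; q2-0->q2; q2-1->q2

Count `1`s, saturating at 2: state q0 means no `1` yet, q1 means one `1` seen, q2 means more than one. Each `1` increments (capped at q2); other symbols loop. Accept from {q0, q1}.
3 states suffice.
        0   1  
>* q0   q0  q1 
 * q1   q1  q2 
   q2   q2  q2 
(> = start, * = accepting)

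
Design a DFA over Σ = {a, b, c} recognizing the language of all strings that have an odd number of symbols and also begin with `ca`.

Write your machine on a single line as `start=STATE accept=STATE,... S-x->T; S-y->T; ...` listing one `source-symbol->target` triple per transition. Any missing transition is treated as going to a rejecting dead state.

start=s0; accept=s4; s0-a->s1; s0-b->s1; s0-c->s2; s1-a->s1; s1-b->s1; s1-c->s1; s2-a->s3; s2-b->s1; s2-c->s1; s3-a->s4; s3-b->s4; s3-c->s4; s4-a->s3; s4-b->s3; s4-c->s3

Handle the two conditions separately and then intersect. One (2 states) tracks the input length modulo 2; the other (4 states) tracks whether the input so far still matches the prefix `ca`. Each combined state is a pair, one component from each; accept when both components accept. After merging equivalent states the machine shrinks.
5 states suffice.
        a   b   c  
>  s0   s1  s1  s2 
   s1   s1  s1  s1 
   s2   s3  s1  s1 
   s3   s4  s4  s4 
 * s4   s3  s3  s3 
(> = start, * = accepting)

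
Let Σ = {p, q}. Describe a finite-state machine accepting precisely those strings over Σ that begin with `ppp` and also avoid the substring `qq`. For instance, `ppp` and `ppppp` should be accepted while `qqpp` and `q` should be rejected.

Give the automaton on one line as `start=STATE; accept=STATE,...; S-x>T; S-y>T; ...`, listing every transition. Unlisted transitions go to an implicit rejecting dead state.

start=s0; accept=s4,s5; s0-p>s1; s0-q>s2; s1-p>s3; s1-q>s2; s2-p>s2; s2-q>s2; s3-p>s4; s3-q>s2; s4-p>s4; s4-q>s5; s5-p>s4; s5-q>s2

Run two small machines in parallel and take their product. The first has 5 states tracking whether the input so far still matches the prefix `ppp`; the second has 3 states tracking partial matches of the forbidden pattern `qq`. A product state is a pair (one from each), accepting exactly when both do. After merging equivalent states the machine shrinks.
With 6 states:
        p   q  
>  s0   s1  s2 
   s1   s3  s2 
   s2   s2  s2 
   s3   s4  s2 
 * s4   s4  s5 
 * s5   s4  s2 
(> = start, * = accepting)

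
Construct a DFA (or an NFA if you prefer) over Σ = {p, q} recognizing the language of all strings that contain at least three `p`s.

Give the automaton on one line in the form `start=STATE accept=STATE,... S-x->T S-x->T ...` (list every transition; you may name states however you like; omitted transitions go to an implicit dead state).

start=s0 accept=s3,s4 s0-p->s1 s0-q->s0 s1-p->s2 s1-q->s1 s2-p->s3 s2-q->s2 s3-p->s4 s3-q->s3 s4-p->s4 s4-q->s4

Count `p`s, saturating at 4: states s0 through s3 mean 0 through 3 `p`s seen; s4 means more than 3. Each `p` increments (capped at s4); other symbols loop. Accept from {s3, s4}.
        p   q  
>  s0   s1  s0 
   s1   s2  s1 
   s2   s3  s2 
 * s3   s4  s3 
 * s4   s4  s4 
(> = start, * = accepting)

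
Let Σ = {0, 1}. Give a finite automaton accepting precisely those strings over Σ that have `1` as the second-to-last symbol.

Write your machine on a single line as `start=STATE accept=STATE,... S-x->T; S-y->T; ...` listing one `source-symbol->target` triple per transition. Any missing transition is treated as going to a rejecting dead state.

start=q0; accept=q5,q6; q0-0->q1; q0-1->q2; q1-0->q3; q1-1->q4; q2-0->q5; q2-1->q6; q3-0->q3; q3-1->q4; q4-0->q5; q4-1->q6; q5-0->q3; q5-1->q4; q6-0->q5; q6-1->q6

A DFA must remember the last 2 symbols (since which symbol is second-to-last isn't known until the input ends). Use one state per possible window of the last ≤2 symbols; accept from those whose window starts with `1`.
With 7 states:
        0   1  
>  q0   q1  q2 
   q1   q3  q4 
   q2   q5  q6 
   q3   q3  q4 
   q4   q5  q6 
 * q5   q3  q4 
 * q6   q5  q6 
(> = start, * = accepting)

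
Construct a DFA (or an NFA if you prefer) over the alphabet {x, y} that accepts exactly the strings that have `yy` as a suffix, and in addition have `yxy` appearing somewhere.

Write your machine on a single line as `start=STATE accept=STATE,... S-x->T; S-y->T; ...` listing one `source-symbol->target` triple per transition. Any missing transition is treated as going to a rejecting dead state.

start=S0; accept=S5; S0-x->S0; S0-y->S1; S1-x->S2; S1-y->S1; S2-x->S0; S2-y->S3; S3-x->S4; S3-y->S5; S4-x->S4; S4-y->S3; S5-x->S4; S5-y->S5

Run two small machines in parallel and take their product. One (3 states) tracks how much of the suffix `yy` has currently been matched; the other (4 states) tracks whether and how much of `yxy` has been seen. Each combined state is a pair, one component from each; accept when both components accept. Minimizing collapses redundant product states.
A 6-state machine:
        x   y  
>  S0   S0  S1 
   S1   S2  S1 
   S2   S0  S3 
   S3   S4  S5 
   S4   S4  S3 
 * S5   S4  S5 
(> = start, * = accepting)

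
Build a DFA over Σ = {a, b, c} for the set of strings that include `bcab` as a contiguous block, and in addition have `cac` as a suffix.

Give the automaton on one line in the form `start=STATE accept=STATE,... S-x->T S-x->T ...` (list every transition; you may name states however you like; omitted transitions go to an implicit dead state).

Run two small machines in parallel and take their product. The first has 5 states tracking whether and how much of `bcab` has been seen; the second has 4 states tracking how much of the suffix `cac` has currently been matched. A product state is a pair (one from each), accepting exactly when both do.
          a    b    c  
>  q0     q0   q1   q2 
   q1     q0   q1   q3 
   q2     q4   q1   q2 
   q3     q5   q1   q2 
   q4     q0   q1   q6 
   q5     q0   q7   q6 
   q6     q4   q1   q2 
   q7     q7   q7   q8 
   q8     q9   q7   q8 
   q9     q7   q7  q10 
 * q10    q9   q7   q8 
(> = start, * = accepting)

start=q0 accept=q10 q0-a->q0 q0-b->q1 q0-c->q2 q1-a->q0 q1-b->q1 q1-c->q3 q2-a->q4 q2-b->q1 q2-c->q2 q3-a->q5 q3-b->q1 q3-c->q2 q4-a->q0 q4-b->q1 q4-c->q6 q5-a->q0 q5-b->q7 q5-c->q6 q6-a->q4 q6-b->q1 q6-c->q2 q7-a->q7 q7-b->q7 q7-c->q8 q8-a->q9 q8-b->q7 q8-c->q8 q9-a->q7 q9-b->q7 q9-c->q10 q10-a->q9 q10-b->q7 q10-c->q8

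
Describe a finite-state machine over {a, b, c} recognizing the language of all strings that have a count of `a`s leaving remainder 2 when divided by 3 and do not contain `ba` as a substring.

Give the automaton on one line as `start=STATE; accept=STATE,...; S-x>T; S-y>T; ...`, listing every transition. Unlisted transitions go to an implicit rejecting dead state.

start=q0; accept=q3,q6; q0-a>q1; q0-b>q2; q0-c>q0; q1-a>q3; q1-b>q4; q1-c>q1; q2-a>q5; q2-b>q2; q2-c>q0; q3-a>q0; q3-b>q6; q3-c>q3; q4-a>q5; q4-b>q4; q4-c>q1; q5-a>q5; q5-b>q5; q5-c>q5; q6-a>q5; q6-b>q6; q6-c>q3

Run two small machines in parallel and take their product. The first has 3 states tracking the count of `a`s modulo 3; the second has 3 states tracking partial matches of the forbidden pattern `ba`. A product state is a pair (one from each), accepting exactly when both do. Equivalent product states are then merged.
        a   b   c  
>  q0   q1  q2  q0 
   q1   q3  q4  q1 
   q2   q5  q2  q0 
 * q3   q0  q6  q3 
   q4   q5  q4  q1 
   q5   q5  q5  q5 
 * q6   q5  q6  q3 
(> = start, * = accepting)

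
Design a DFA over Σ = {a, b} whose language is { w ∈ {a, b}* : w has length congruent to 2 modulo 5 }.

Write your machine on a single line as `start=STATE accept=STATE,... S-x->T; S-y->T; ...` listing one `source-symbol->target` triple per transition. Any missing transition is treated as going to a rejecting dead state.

Only the length mod 5 matters, so use a 5-cycle: from any state, every input symbol moves to the next state, wrapping s4 back to s0. Mark s2 accepting.
A 5-state machine:
        a   b  
>  s0   s1  s1 
   s1   s2  s2 
 * s2   s3  s3 
   s3   s4  s4 
   s4   s0  s0 
(> = start, * = accepting)

start=s0; accept=s2; s0-a->s1; s0-b->s1; s1-a->s2; s1-b->s2; s2-a->s3; s2-b->s3; s3-a->s4; s3-b->s4; s4-a->s0; s4-b->s0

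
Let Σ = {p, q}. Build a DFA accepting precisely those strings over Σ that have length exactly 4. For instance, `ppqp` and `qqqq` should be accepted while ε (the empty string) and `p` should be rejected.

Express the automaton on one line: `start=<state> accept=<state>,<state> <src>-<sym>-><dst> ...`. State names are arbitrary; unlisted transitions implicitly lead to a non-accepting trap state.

start=S0 accept=S4 S0-p->S1 S0-q->S1 S1-p->S2 S1-q->S2 S2-p->S3 S2-q->S3 S3-p->S4 S3-q->S4 S4-p->S5 S4-q->S5 S5-p->S5 S5-q->S5

Count input length up to 5: every symbol moves from S0 toward S5, which means 'more than 4' and absorbs. Accept from {S4}.
6 states suffice.
        p   q  
>  S0   S1  S1 
   S1   S2  S2 
   S2   S3  S3 
   S3   S4  S4 
 * S4   S5  S5 
   S5   S5  S5 
(> = start, * = accepting)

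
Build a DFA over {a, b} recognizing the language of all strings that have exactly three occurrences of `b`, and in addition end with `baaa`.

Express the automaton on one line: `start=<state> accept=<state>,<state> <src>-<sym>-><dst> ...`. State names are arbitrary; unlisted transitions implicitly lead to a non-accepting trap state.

Run two small machines in parallel and take their product. One (5 states) tracks the count of `b`s, saturating at 4; the other (5 states) tracks how much of the suffix `baaa` has currently been matched. Each combined state is a pair, one component from each; accept when both components accept. Minimizing collapses redundant product states.
An 8-state machine:
        a   b  
>  s0   s0  s1 
   s1   s1  s2 
   s2   s2  s3 
   s3   s4  s5 
   s4   s6  s5 
   s5   s5  s5 
   s6   s7  s5 
 * s7   s5  s5 
(> = start, * = accepting)

start=s0 accept=s7 s0-a->s0 s0-b->s1 s1-a->s1 s1-b->s2 s2-a->s2 s2-b->s3 s3-a->s4 s3-b->s5 s4-a->s6 s4-b->s5 s5-a->s5 s5-b->s5 s6-a->s7 s6-b->s5 s7-a->s5 s7-b->s5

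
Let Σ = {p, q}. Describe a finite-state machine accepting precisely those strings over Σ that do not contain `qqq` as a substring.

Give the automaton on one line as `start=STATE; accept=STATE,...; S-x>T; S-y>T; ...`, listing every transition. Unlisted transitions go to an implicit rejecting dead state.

start=S0; accept=S0,S1,S2; S0-p>S0; S0-q>S1; S1-p>S0; S1-q>S2; S2-p>S0; S2-q>S3; S3-p>S3; S3-q>S3

This is the complement of 'contains `qqq`'. Use the same substring-matching states — S0 through S3 holding how much of `qqq` has just been matched — but flip the accepting set: everything except the trap S3 accepts.
A 4-state machine:
        p   q  
>* S0   S0  S1 
 * S1   S0  S2 
 * S2   S0  S3 
   S3   S3  S3 
(> = start, * = accepting)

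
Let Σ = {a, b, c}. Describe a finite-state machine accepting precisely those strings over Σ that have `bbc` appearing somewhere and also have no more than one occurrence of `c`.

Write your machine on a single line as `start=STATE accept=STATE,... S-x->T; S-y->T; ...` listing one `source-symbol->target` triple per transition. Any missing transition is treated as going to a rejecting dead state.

Handle the two conditions separately and then intersect. The first has 4 states tracking whether and how much of `bbc` has been seen; the second has 3 states tracking the count of `c`s, saturating at 2. A product state is a pair (one from each), accepting exactly when both do. After merging equivalent states the machine shrinks.
        a   b   c  
>  q0   q0  q1  q2 
   q1   q0  q3  q2 
   q2   q2  q2  q2 
   q3   q0  q3  q4 
 * q4   q4  q4  q2 
(> = start, * = accepting)

start=q0; accept=q4; q0-a->q0; q0-b->q1; q0-c->q2; q1-a->q0; q1-b->q3; q1-c->q2; q2-a->q2; q2-b->q2; q2-c->q2; q3-a->q0; q3-b->q3; q3-c->q4; q4-a->q4; q4-b->q4; q4-c->q2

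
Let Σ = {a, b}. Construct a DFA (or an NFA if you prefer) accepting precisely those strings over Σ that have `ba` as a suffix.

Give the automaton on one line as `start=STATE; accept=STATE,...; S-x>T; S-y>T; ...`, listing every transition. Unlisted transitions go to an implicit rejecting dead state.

Let each state record the length of the longest suffix of the input read so far that is also a prefix of `ba`. S1 means the last symbol is `b`; S2 means the last 2 symbols are `ba`. Accept only at S2, where the string currently ends in `ba`.
A 3-state machine:
        a   b  
>  S0   S0  S1 
   S1   S2  S1 
 * S2   S0  S1 
(> = start, * = accepting)

start=S0; accept=S2; S0-a>S0; S0-b>S1; S1-a>S2; S1-b>S1; S2-a>S0; S2-b>S1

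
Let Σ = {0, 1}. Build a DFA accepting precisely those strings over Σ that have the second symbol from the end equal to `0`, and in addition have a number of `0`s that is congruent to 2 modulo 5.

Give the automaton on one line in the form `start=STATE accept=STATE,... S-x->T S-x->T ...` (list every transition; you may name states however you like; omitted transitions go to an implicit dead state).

start=s0 accept=s3,s8 s0-0->s1 s0-1->s2 s1-0->s3 s1-1->s4 s2-0->s5 s2-1->s6 s3-0->s7 s3-1->s8 s4-0->s9 s4-1->s10 s5-0->s3 s5-1->s4 s6-0->s5 s6-1->s6 s7-0->s11 s7-1->s12 s8-0->s13 s8-1->s14 s9-0->s7 s9-1->s8 s10-0->s9 s10-1->s10 s11-0->s15 s11-1->s16 s12-0->s17 s12-1->s18 s13-0->s11 s13-1->s12 s14-0->s13 s14-1->s14 s15-0->s19 s15-1->s20 s16-0->s21 s16-1->s22 s17-0->s15 s17-1->s16 s18-0->s17 s18-1->s18 s19-0->s3 s19-1->s4 s20-0->s5 s20-1->s6 s21-0->s19 s21-1->s20 s22-0->s21 s22-1->s22

Run two small machines in parallel and take their product. One (7 states) tracks the last 2 symbols read; the other (5 states) tracks the count of `0`s modulo 5. Each combined state is a pair, one component from each; accept when both components accept.
          0    1  
>  s0     s1   s2 
   s1     s3   s4 
   s2     s5   s6 
 * s3     s7   s8 
   s4     s9  s10 
   s5     s3   s4 
   s6     s5   s6 
   s7    s11  s12 
 * s8    s13  s14 
   s9     s7   s8 
   s10    s9  s10 
   s11   s15  s16 
   s12   s17  s18 
   s13   s11  s12 
   s14   s13  s14 
   s15   s19  s20 
   s16   s21  s22 
   s17   s15  s16 
   s18   s17  s18 
   s19    s3   s4 
   s20    s5   s6 
   s21   s19  s20 
   s22   s21  s22 
(> = start, * = accepting)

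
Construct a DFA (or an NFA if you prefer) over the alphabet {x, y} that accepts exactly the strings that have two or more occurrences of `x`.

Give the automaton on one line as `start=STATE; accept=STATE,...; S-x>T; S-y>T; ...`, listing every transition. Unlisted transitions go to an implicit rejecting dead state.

Only the number of `x`s matters, and only up to 3. Make a chain q0 → q1 → q2 → q3 advanced by each `x` (with q3 absorbing); every other symbol self-loops. The accepting set is {q2, q3}.
        x   y  
>  q0   q1  q0 
   q1   q2  q1 
 * q2   q3  q2 
 * q3   q3  q3 
(> = start, * = accepting)

start=q0; accept=q2,q3; q0-x>q1; q0-y>q0; q1-x>q2; q1-y>q1; q2-x>q3; q2-y>q2; q3-x>q3; q3-y>q3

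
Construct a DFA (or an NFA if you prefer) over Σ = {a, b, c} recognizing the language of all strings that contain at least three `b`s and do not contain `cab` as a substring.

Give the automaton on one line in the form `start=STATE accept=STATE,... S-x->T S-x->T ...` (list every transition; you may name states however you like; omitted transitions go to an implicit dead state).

Handle the two conditions separately and then intersect. One (5 states) tracks the count of `b`s, saturating at 4; the other (4 states) tracks partial matches of the forbidden pattern `cab`. Each combined state is a pair, one component from each; accept when both components accept.
          a    b    c  
>  q0     q0   q1   q2 
   q1     q1   q3   q4 
   q2     q5   q1   q2 
   q3     q3   q6   q7 
   q4     q8   q3   q4 
   q5     q0   q9   q2 
 * q6     q6  q10  q11 
   q7    q12   q6   q7 
   q8     q1  q13   q4 
   q9     q9  q13   q9 
 * q10   q10  q10  q14 
 * q11   q15  q10  q11 
   q12    q3  q16   q7 
   q13   q13  q16  q13 
 * q14   q17  q10  q14 
 * q15    q6  q18  q11 
   q16   q16  q18  q16 
 * q17   q10  q18  q14 
   q18   q18  q18  q18 
(> = start, * = accepting)

start=q0 accept=q6,q10,q11,q14,q15,q17 q0-a->q0 q0-b->q1 q0-c->q2 q1-a->q1 q1-b->q3 q1-c->q4 q2-a->q5 q2-b->q1 q2-c->q2 q3-a->q3 q3-b->q6 q3-c->q7 q4-a->q8 q4-b->q3 q4-c->q4 q5-a->q0 q5-b->q9 q5-c->q2 q6-a->q6 q6-b->q10 q6-c->q11 q7-a->q12 q7-b->q6 q7-c->q7 q8-a->q1 q8-b->q13 q8-c->q4 q9-a->q9 q9-b->q13 q9-c->q9 q10-a->q10 q10-b->q10 q10-c->q14 q11-a->q15 q11-b->q10 q11-c->q11 q12-a->q3 q12-b->q16 q12-c->q7 q13-a->q13 q13-b->q16 q13-c->q13 q14-a->q17 q14-b->q10 q14-c->q14 q15-a->q6 q15-b->q18 q15-c->q11 q16-a->q16 q16-b->q18 q16-c->q16 q17-a->q10 q17-b->q18 q17-c->q14 q18-a->q18 q18-b->q18 q18-c->q18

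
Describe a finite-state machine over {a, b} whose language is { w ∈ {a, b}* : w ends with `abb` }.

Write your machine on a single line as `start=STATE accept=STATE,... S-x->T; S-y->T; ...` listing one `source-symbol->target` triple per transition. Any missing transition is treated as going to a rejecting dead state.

start=s0; accept=s3; s0-a->s1; s0-b->s0; s1-a->s1; s1-b->s2; s2-a->s1; s2-b->s3; s3-a->s1; s3-b->s0

Remember how much of `abb` the current input suffix matches. State s0 means no match yet; s1 means the last symbol is `a`; s2 means the last 2 symbols are `ab`; s3 means the last 3 symbols are `abb`. Only s3 accepts. On a mismatch, fall back to the longest proper suffix that is still a prefix of `abb`.
With 4 states:
        a   b  
>  s0   s1  s0 
   s1   s1  s2 
   s2   s1  s3 
 * s3   s1  s0 
(> = start, * = accepting)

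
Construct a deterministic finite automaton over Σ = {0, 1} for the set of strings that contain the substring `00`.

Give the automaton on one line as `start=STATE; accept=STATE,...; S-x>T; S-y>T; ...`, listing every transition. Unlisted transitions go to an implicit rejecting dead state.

Track how much of `00` has been matched so far: state S0 is no progress, S2 is the absorbing accept state reached once `00` has occurred. Intermediate states record partial matches; on a mismatch, fall back to the longest reusable overlap.
With 3 states:
        0   1  
>  S0   S1  S0 
   S1   S2  S0 
 * S2   S2  S2 
(> = start, * = accepting)

start=S0; accept=S2; S0-0>S1; S0-1>S0; S1-0>S2; S1-1>S0; S2-0>S2; S2-1>S2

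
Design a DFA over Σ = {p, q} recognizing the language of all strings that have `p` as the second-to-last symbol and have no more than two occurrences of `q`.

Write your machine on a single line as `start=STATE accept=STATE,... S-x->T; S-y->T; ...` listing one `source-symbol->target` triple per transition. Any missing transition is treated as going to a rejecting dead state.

start=s0; accept=s3,s4,s7,s8,s11; s0-p->s1; s0-q->s2; s1-p->s3; s1-q->s4; s2-p->s5; s2-q->s6; s3-p->s3; s3-q->s4; s4-p->s5; s4-q->s6; s5-p->s7; s5-q->s8; s6-p->s9; s6-q->s10; s7-p->s7; s7-q->s8; s8-p->s9; s8-q->s10; s9-p->s11; s9-q->s10; s10-p->s10; s10-q->s10; s11-p->s11; s11-q->s10

Build one automaton per condition and run them in lockstep. One (7 states) tracks the last 2 symbols read; the other (4 states) tracks the count of `q`s, saturating at 3. Each combined state is a pair, one component from each; accept when both components accept. After merging equivalent states the machine shrinks.
With 12 states:
          p    q  
>  s0     s1   s2 
   s1     s3   s4 
   s2     s5   s6 
 * s3     s3   s4 
 * s4     s5   s6 
   s5     s7   s8 
   s6     s9  s10 
 * s7     s7   s8 
 * s8     s9  s10 
   s9    s11  s10 
   s10   s10  s10 
 * s11   s11  s10 
(> = start, * = accepting)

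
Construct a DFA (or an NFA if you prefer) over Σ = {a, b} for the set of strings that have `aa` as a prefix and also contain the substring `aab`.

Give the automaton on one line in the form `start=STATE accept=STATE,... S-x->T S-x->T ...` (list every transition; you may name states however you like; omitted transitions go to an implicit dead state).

Handle the two conditions separately and then intersect. One (4 states) tracks whether the input so far still matches the prefix `aa`; the other (4 states) tracks whether and how much of `aab` has been seen. Each combined state is a pair, one component from each; accept when both components accept. After merging equivalent states the machine shrinks.
5 states suffice.
        a   b  
>  q0   q1  q2 
   q1   q3  q2 
   q2   q2  q2 
   q3   q3  q4 
 * q4   q4  q4 
(> = start, * = accepting)

start=q0 accept=q4 q0-a->q1 q0-b->q2 q1-a->q3 q1-b->q2 q2-a->q2 q2-b->q2 q3-a->q3 q3-b->q4 q4-a->q4 q4-b->q4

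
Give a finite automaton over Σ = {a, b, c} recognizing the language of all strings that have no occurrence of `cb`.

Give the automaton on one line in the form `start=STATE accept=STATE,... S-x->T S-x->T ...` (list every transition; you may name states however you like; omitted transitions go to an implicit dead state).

Track partial matches of the forbidden pattern `cb`. State S2 is a dead state reached once `cb` has occurred; every other state accepts. S0 means no part of `cb` is currently matched.
A 3-state machine:
        a   b   c  
>* S0   S0  S0  S1 
 * S1   S0  S2  S1 
   S2   S2  S2  S2 
(> = start, * = accepting)

start=S0 accept=S0,S1 S0-a->S0 S0-b->S0 S0-c->S1 S1-a->S0 S1-b->S2 S1-c->S1 S2-a->S2 S2-b->S2 S2-c->S2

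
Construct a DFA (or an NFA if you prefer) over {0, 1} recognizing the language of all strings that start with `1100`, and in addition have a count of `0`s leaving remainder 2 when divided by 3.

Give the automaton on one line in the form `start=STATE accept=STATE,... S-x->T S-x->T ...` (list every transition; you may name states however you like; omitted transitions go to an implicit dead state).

start=q0 accept=q5 q0-0->q1 q0-1->q2 q1-0->q1 q1-1->q1 q2-0->q1 q2-1->q3 q3-0->q4 q3-1->q1 q4-0->q5 q4-1->q1 q5-0->q6 q5-1->q5 q6-0->q7 q6-1->q6 q7-0->q5 q7-1->q7

Build one automaton per condition and run them in lockstep. The first has 6 states tracking whether the input so far still matches the prefix `1100`; the second has 3 states tracking the count of `0`s modulo 3. A product state is a pair (one from each), accepting exactly when both do. Minimizing collapses redundant product states.
With 8 states:
        0   1  
>  q0   q1  q2 
   q1   q1  q1 
   q2   q1  q3 
   q3   q4  q1 
   q4   q5  q1 
 * q5   q6  q5 
   q6   q7  q6 
   q7   q5  q7 
(> = start, * = accepting)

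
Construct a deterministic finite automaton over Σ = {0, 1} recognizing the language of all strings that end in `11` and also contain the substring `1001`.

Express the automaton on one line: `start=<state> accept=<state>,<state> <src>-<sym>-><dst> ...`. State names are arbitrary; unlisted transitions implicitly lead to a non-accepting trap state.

start=s0 accept=s6 s0-0->s0 s0-1->s1 s1-0->s2 s1-1->s1 s2-0->s3 s2-1->s1 s3-0->s0 s3-1->s4 s4-0->s5 s4-1->s6 s5-0->s5 s5-1->s4 s6-0->s5 s6-1->s6

Build one automaton per condition and run them in lockstep. One (3 states) tracks how much of the suffix `11` has currently been matched; the other (5 states) tracks whether and how much of `1001` has been seen. Each combined state is a pair, one component from each; accept when both components accept. After merging equivalent states the machine shrinks.
A 7-state machine:
        0   1  
>  s0   s0  s1 
   s1   s2  s1 
   s2   s3  s1 
   s3   s0  s4 
   s4   s5  s6 
   s5   s5  s4 
 * s6   s5  s6 
(> = start, * = accepting)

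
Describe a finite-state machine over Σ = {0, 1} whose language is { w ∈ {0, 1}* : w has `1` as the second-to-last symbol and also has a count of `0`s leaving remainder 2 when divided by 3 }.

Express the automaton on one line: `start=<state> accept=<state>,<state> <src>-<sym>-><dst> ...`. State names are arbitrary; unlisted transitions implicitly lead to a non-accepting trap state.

Build one automaton per condition and run them in lockstep. The first has 7 states tracking the last 2 symbols read; the second has 3 states tracking the count of `0`s modulo 3. A product state is a pair (one from each), accepting exactly when both do.
With 15 states:
          0    1  
>  s0     s1   s2 
   s1     s3   s4 
   s2     s5   s6 
   s3     s7   s8 
   s4     s9  s10 
   s5     s3   s4 
   s6     s5   s6 
   s7    s11  s12 
   s8    s13  s14 
 * s9     s7   s8 
   s10    s9  s10 
   s11    s3   s4 
   s12    s5   s6 
   s13   s11  s12 
 * s14   s13  s14 
(> = start, * = accepting)

start=s0 accept=s9,s14 s0-0->s1 s0-1->s2 s1-0->s3 s1-1->s4 s2-0->s5 s2-1->s6 s3-0->s7 s3-1->s8 s4-0->s9 s4-1->s10 s5-0->s3 s5-1->s4 s6-0->s5 s6-1->s6 s7-0->s11 s7-1->s12 s8-0->s13 s8-1->s14 s9-0->s7 s9-1->s8 s10-0->s9 s10-1->s10 s11-0->s3 s11-1->s4 s12-0->s5 s12-1->s6 s13-0->s11 s13-1->s12 s14-0->s13 s14-1->s14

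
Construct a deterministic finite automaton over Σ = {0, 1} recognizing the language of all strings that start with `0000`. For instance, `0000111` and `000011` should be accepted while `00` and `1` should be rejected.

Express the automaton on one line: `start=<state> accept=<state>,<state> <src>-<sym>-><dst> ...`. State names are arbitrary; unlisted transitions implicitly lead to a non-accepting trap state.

start=A accept=E A-0->B A-1->F B-0->C B-1->F C-0->D C-1->F D-0->E D-1->F E-0->E E-1->E F-0->F F-1->F

Check the first 4 symbols one by one: A through D record how many have matched `0000` so far; any wrong symbol goes to the dead state F. After all 4 match we enter the accepting sink E.
With 6 states:
       0  1 
>  A   B  F 
   B   C  F 
   C   D  F 
   D   E  F 
 * E   E  E 
   F   F  F 
(> = start, * = accepting)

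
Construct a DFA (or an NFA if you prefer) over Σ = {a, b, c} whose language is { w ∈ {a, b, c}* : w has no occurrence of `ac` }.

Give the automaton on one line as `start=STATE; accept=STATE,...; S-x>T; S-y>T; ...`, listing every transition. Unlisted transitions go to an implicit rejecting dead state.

start=q0; accept=q0,q1; q0-a>q1; q0-b>q0; q0-c>q0; q1-a>q1; q1-b>q0; q1-c>q2; q2-a>q2; q2-b>q2; q2-c>q2

This is the complement of 'contains `ac`'. Use the same substring-matching states — q0 through q2 holding how much of `ac` has just been matched — but flip the accepting set: everything except the trap q2 accepts.
A 3-state machine:
        a   b   c  
>* q0   q1  q0  q0 
 * q1   q1  q0  q2 
   q2   q2  q2  q2 
(> = start, * = accepting)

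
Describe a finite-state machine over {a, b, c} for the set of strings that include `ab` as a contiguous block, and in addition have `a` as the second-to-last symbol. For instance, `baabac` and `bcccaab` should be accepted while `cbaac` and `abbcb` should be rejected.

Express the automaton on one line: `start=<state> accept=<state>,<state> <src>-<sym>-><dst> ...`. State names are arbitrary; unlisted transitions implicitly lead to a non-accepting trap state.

Handle the two conditions separately and then intersect. One (3 states) tracks whether and how much of `ab` has been seen; the other (13 states) tracks the last 2 symbols read. Each combined state is a pair, one component from each; accept when both components accept. Minimizing collapses redundant product states.
With 6 states:
        a   b   c  
>  S0   S1  S0  S0 
   S1   S1  S2  S0 
 * S2   S3  S4  S4 
   S3   S5  S2  S2 
   S4   S3  S4  S4 
 * S5   S5  S2  S2 
(> = start, * = accepting)

start=S0 accept=S2,S5 S0-a->S1 S0-b->S0 S0-c->S0 S1-a->S1 S1-b->S2 S1-c->S0 S2-a->S3 S2-b->S4 S2-c->S4 S3-a->S5 S3-b->S2 S3-c->S2 S4-a->S3 S4-b->S4 S4-c->S4 S5-a->S5 S5-b->S2 S5-c->S2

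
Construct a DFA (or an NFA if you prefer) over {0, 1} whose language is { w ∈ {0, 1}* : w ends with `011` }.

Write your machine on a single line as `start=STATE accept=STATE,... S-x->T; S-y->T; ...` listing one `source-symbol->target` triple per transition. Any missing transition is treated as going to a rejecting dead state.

start=S0; accept=S3; S0-0->S1; S0-1->S0; S1-0->S1; S1-1->S2; S2-0->S1; S2-1->S3; S3-0->S1; S3-1->S0

Remember how much of `011` the current input suffix matches. State S0 means no match yet; S1 means the last symbol is `0`; S2 means the last 2 symbols are `01`; S3 means the last 3 symbols are `011`. Only S3 accepts. On a mismatch, fall back to the longest proper suffix that is still a prefix of `011`.
        0   1  
>  S0   S1  S0 
   S1   S1  S2 
   S2   S1  S3 
 * S3   S1  S0 
(> = start, * = accepting)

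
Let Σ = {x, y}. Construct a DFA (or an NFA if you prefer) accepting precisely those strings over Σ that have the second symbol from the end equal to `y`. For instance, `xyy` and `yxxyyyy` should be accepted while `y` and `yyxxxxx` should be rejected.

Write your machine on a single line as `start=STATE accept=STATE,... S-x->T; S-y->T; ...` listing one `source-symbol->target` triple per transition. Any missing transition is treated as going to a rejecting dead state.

A DFA must remember the last 2 symbols (since which symbol is second-to-last isn't known until the input ends). Use one state per possible window of the last ≤2 symbols; accept from those whose window starts with `y`.
7 states suffice.
        x   y  
>  s0   s1  s2 
   s1   s3  s4 
   s2   s5  s6 
   s3   s3  s4 
   s4   s5  s6 
 * s5   s3  s4 
 * s6   s5  s6 
(> = start, * = accepting)

start=s0; accept=s5,s6; s0-x->s1; s0-y->s2; s1-x->s3; s1-y->s4; s2-x->s5; s2-y->s6; s3-x->s3; s3-y->s4; s4-x->s5; s4-y->s6; s5-x->s3; s5-y->s4; s6-x->s5; s6-y->s6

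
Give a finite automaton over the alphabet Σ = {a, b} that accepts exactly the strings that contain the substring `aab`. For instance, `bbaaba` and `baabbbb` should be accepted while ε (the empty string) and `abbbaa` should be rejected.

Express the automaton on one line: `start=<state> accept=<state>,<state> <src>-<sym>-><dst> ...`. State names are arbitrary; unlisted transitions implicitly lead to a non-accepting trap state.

Track how much of `aab` has been matched so far: state q0 is no progress, q3 is the absorbing accept state reached once `aab` has occurred. Intermediate states record partial matches; on a mismatch, fall back to the longest reusable overlap.
With 4 states:
        a   b  
>  q0   q1  q0 
   q1   q2  q0 
   q2   q2  q3 
 * q3   q3  q3 
(> = start, * = accepting)

start=q0 accept=q3 q0-a->q1 q0-b->q0 q1-a->q2 q1-b->q0 q2-a->q2 q2-b->q3 q3-a->q3 q3-b->q3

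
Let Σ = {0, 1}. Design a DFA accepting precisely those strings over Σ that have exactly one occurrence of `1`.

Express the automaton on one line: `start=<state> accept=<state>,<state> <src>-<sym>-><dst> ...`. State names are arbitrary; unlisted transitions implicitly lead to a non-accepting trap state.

start=q0 accept=q1 q0-0->q0 q0-1->q1 q1-0->q1 q1-1->q2 q2-0->q2 q2-1->q2

Only the number of `1`s matters, and only up to 2. Make a chain q0 → q1 → q2 advanced by each `1` (with q2 absorbing); every other symbol self-loops. The accepting set is {q1}.
        0   1  
>  q0   q0  q1 
 * q1   q1  q2 
   q2   q2  q2 
(> = start, * = accepting)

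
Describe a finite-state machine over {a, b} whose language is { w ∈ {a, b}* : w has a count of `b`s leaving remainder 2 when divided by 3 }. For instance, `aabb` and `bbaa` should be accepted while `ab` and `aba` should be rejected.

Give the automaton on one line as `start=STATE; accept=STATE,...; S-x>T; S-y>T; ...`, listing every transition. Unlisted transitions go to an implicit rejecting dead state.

start=q0; accept=q2; q0-a>q0; q0-b>q1; q1-a>q1; q1-b>q2; q2-a>q2; q2-b>q0

The only thing that matters is how many `b`s have appeared, reduced mod 3. Use one state per residue: q0 for 0, …, q2 for 2. Reading `b` moves to the next residue; anything else stays put. q2 is accepting.
With 3 states:
        a   b  
>  q0   q0  q1 
   q1   q1  q2 
 * q2   q2  q0 
(> = start, * = accepting)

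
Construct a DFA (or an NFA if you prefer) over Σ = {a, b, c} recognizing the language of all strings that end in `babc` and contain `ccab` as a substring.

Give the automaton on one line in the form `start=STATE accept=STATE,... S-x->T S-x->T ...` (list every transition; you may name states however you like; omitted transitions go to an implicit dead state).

start=q0 accept=q8 q0-a->q0 q0-b->q0 q0-c->q1 q1-a->q0 q1-b->q0 q1-c->q2 q2-a->q3 q2-b->q0 q2-c->q2 q3-a->q0 q3-b->q4 q3-c->q1 q4-a->q5 q4-b->q4 q4-c->q6 q5-a->q6 q5-b->q7 q5-c->q6 q6-a->q6 q6-b->q4 q6-c->q6 q7-a->q5 q7-b->q4 q7-c->q8 q8-a->q6 q8-b->q4 q8-c->q6

Run two small machines in parallel and take their product. The first has 5 states tracking how much of the suffix `babc` has currently been matched; the second has 5 states tracking whether and how much of `ccab` has been seen. A product state is a pair (one from each), accepting exactly when both do. Equivalent product states are then merged.
A 9-state machine:
        a   b   c  
>  q0   q0  q0  q1 
   q1   q0  q0  q2 
   q2   q3  q0  q2 
   q3   q0  q4  q1 
   q4   q5  q4  q6 
   q5   q6  q7  q6 
   q6   q6  q4  q6 
   q7   q5  q4  q8 
 * q8   q6  q4  q6 
(> = start, * = accepting)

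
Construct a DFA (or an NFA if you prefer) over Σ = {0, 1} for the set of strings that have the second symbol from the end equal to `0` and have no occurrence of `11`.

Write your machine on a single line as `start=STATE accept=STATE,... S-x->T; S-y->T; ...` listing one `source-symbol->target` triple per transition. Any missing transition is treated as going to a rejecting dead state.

start=S0; accept=S3,S4; S0-0->S1; S0-1->S2; S1-0->S3; S1-1->S4; S2-0->S5; S2-1->S6; S3-0->S3; S3-1->S4; S4-0->S5; S4-1->S6; S5-0->S3; S5-1->S4; S6-0->S7; S6-1->S6; S7-0->S8; S7-1->S9; S8-0->S8; S8-1->S9; S9-0->S7; S9-1->S6

Build one automaton per condition and run them in lockstep. The first has 7 states tracking the last 2 symbols read; the second has 3 states tracking partial matches of the forbidden pattern `11`. A product state is a pair (one from each), accepting exactly when both do.
A 10-state machine:
        0   1  
>  S0   S1  S2 
   S1   S3  S4 
   S2   S5  S6 
 * S3   S3  S4 
 * S4   S5  S6 
   S5   S3  S4 
   S6   S7  S6 
   S7   S8  S9 
   S8   S8  S9 
   S9   S7  S6 
(> = start, * = accepting)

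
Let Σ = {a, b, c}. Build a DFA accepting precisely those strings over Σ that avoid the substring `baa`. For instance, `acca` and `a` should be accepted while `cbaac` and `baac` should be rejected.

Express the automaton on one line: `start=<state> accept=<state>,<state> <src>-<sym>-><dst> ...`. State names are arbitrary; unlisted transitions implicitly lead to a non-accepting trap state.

Track partial matches of the forbidden pattern `baa`. State S3 is a dead state reached once `baa` has occurred; every other state accepts. S0 means no part of `baa` is currently matched.
        a   b   c  
>* S0   S0  S1  S0 
 * S1   S2  S1  S0 
 * S2   S3  S1  S0 
   S3   S3  S3  S3 
(> = start, * = accepting)

start=S0 accept=S0,S1,S2 S0-a->S0 S0-b->S1 S0-c->S0 S1-a->S2 S1-b->S1 S1-c->S0 S2-a->S3 S2-b->S1 S2-c->S0 S3-a->S3 S3-b->S3 S3-c->S3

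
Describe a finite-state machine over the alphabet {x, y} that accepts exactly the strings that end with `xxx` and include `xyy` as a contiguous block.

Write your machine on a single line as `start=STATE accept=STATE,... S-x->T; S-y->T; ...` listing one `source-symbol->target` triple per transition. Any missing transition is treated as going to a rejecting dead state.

start=A; accept=G; A-x->B; A-y->A; B-x->B; B-y->C; C-x->B; C-y->D; D-x->E; D-y->D; E-x->F; E-y->D; F-x->G; F-y->D; G-x->G; G-y->D

Run two small machines in parallel and take their product. One (4 states) tracks how much of the suffix `xxx` has currently been matched; the other (4 states) tracks whether and how much of `xyy` has been seen. Each combined state is a pair, one component from each; accept when both components accept. Minimizing collapses redundant product states.
       x  y 
>  A   B  A 
   B   B  C 
   C   B  D 
   D   E  D 
   E   F  D 
   F   G  D 
 * G   G  D 
(> = start, * = accepting)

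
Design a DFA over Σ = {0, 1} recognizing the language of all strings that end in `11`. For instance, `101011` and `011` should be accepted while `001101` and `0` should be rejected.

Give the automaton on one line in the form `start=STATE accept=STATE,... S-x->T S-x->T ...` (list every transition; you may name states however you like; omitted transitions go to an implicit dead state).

start=A accept=C A-0->A A-1->B B-0->A B-1->C C-0->A C-1->C

Let each state record the length of the longest suffix of the input read so far that is also a prefix of `11`. B means the last symbol is `1`; C means the last 2 symbols are `11`. Accept only at C, where the string currently ends in `11`.
A 3-state machine:
       0  1 
>  A   A  B 
   B   A  C 
 * C   A  C 
(> = start, * = accepting)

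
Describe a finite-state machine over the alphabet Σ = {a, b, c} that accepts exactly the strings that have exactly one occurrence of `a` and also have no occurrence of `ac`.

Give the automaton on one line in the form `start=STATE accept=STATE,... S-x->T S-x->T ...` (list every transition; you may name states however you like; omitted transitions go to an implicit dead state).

start=q0 accept=q1,q3 q0-a->q1 q0-b->q0 q0-c->q0 q1-a->q2 q1-b->q3 q1-c->q2 q2-a->q2 q2-b->q2 q2-c->q2 q3-a->q2 q3-b->q3 q3-c->q3

Build one automaton per condition and run them in lockstep. The first has 3 states tracking the count of `a`s, saturating at 2; the second has 3 states tracking partial matches of the forbidden pattern `ac`. A product state is a pair (one from each), accepting exactly when both do. After merging equivalent states the machine shrinks.
A 4-state machine:
        a   b   c  
>  q0   q1  q0  q0 
 * q1   q2  q3  q2 
   q2   q2  q2  q2 
 * q3   q2  q3  q3 
(> = start, * = accepting)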